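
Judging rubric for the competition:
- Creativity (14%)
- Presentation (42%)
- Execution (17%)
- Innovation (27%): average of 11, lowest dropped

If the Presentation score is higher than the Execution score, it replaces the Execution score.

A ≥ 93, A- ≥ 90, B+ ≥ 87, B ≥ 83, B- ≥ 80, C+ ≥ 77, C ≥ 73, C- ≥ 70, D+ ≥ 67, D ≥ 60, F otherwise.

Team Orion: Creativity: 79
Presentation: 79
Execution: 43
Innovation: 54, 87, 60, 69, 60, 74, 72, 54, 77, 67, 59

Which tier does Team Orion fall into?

C

Innovation: drop 54 → average of remaining 10 = 679/10 = 67.9
Presentation (79) > Execution (43), so Execution counts as 79.
Weighted total:
  Creativity 79 × 0.14 = 11.06
  Presentation 79 × 0.42 = 33.18
  Execution 79 × 0.17 = 13.43
  Innovation 67.9 × 0.27 = 18.333
Sum = 76.003
76.003 is ≥ 73 and < 77 → C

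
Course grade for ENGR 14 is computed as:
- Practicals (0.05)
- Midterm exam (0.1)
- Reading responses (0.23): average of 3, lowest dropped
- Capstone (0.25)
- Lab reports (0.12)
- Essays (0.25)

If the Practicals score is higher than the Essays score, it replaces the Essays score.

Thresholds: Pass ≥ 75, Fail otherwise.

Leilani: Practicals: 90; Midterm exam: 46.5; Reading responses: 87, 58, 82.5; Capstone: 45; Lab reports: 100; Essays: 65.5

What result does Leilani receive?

Reading responses: drop 58 → average of remaining 2 = 169.5/2 = 84.75
Practicals (90) > Essays (65.5), so Essays counts as 90.
Weighted total:
  Practicals 90 × 0.05 = 4.5
  Midterm exam 46.5 × 0.1 = 4.65
  Reading responses 84.75 × 0.23 = 19.4925
  Capstone 45 × 0.25 = 11.25
  Lab reports 100 × 0.12 = 12
  Essays 90 × 0.25 = 22.5
Sum = 74.3925
74.3925 < 75 → Fail

Fail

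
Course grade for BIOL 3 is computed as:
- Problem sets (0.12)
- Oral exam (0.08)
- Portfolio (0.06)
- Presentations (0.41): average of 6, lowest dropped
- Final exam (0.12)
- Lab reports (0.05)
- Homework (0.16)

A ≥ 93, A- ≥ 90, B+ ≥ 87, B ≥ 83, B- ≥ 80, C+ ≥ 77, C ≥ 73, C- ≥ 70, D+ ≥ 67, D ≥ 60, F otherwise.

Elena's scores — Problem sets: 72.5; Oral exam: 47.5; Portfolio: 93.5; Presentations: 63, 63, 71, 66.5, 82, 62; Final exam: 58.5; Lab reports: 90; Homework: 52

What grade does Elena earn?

D

Presentations: drop 62 → average of remaining 5 = 345.5/5 = 69.1
Weighted total:
  Problem sets 72.5 × 0.12 = 8.7
  Oral exam 47.5 × 0.08 = 3.8
  Portfolio 93.5 × 0.06 = 5.61
  Presentations 69.1 × 0.41 = 28.331
  Final exam 58.5 × 0.12 = 7.02
  Lab reports 90 × 0.05 = 4.5
  Homework 52 × 0.16 = 8.32
Sum = 66.281
66.281 is ≥ 60 and < 67 → D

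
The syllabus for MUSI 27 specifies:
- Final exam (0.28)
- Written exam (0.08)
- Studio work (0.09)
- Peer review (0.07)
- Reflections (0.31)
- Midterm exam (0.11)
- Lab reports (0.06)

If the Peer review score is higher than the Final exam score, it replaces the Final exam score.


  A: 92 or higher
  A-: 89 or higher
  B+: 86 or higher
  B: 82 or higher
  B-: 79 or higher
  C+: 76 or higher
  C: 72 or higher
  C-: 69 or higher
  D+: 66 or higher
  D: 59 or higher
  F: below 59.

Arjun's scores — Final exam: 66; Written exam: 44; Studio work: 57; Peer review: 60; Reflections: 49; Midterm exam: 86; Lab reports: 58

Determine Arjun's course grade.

D

Peer review (60) ≤ Final exam (66), so Final exam stays at 66.
Weighted total:
  Final exam 66 × 0.28 = 18.48
  Written exam 44 × 0.08 = 3.52
  Studio work 57 × 0.09 = 5.13
  Peer review 60 × 0.07 = 4.2
  Reflections 49 × 0.31 = 15.19
  Midterm exam 86 × 0.11 = 9.46
  Lab reports 58 × 0.06 = 3.48
Sum = 59.46
59.46 is ≥ 59 and < 66 → D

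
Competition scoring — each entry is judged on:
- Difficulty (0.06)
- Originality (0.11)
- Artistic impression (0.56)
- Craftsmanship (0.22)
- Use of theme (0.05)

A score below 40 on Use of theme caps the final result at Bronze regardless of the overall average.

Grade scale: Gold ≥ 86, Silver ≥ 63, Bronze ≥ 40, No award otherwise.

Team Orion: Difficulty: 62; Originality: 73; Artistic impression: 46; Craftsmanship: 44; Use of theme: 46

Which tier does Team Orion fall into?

Use of theme score 46 ≥ 40: minimum met.
Weighted total:
  Difficulty 62 × 0.06 = 3.72
  Originality 73 × 0.11 = 8.03
  Artistic impression 46 × 0.56 = 25.76
  Craftsmanship 44 × 0.22 = 9.68
  Use of theme 46 × 0.05 = 2.3
Sum = 49.49
49.49 is ≥ 40 and < 63 → Bronze

Bronze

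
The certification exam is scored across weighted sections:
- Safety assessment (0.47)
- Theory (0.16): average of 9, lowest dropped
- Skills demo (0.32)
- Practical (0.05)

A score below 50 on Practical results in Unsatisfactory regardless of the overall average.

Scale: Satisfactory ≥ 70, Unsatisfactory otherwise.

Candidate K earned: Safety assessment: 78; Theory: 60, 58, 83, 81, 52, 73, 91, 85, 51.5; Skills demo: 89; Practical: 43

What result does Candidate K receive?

Theory: drop 51.5 → average of remaining 8 = 583/8 = 72.875
Practical score 43 < 50: minimum not met.
Weighted total:
  Safety assessment 78 × 0.47 = 36.66
  Theory 72.875 × 0.16 = 11.66
  Skills demo 89 × 0.32 = 28.48
  Practical 43 × 0.05 = 2.15
Sum = 78.95
Because the Practical minimum was not met, the result is Unsatisfactory.

Unsatisfactory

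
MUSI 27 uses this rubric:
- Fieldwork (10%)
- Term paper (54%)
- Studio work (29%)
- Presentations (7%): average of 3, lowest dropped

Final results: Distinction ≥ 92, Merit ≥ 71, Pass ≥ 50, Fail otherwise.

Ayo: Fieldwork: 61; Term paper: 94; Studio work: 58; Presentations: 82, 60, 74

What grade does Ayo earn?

Merit

Presentations: drop 60 → average of remaining 2 = 156/2 = 78
Weighted total:
  Fieldwork 61 × 0.1 = 6.1
  Term paper 94 × 0.54 = 50.76
  Studio work 58 × 0.29 = 16.82
  Presentations 78 × 0.07 = 5.46
Sum = 79.14
79.14 is ≥ 71 and < 92 → Merit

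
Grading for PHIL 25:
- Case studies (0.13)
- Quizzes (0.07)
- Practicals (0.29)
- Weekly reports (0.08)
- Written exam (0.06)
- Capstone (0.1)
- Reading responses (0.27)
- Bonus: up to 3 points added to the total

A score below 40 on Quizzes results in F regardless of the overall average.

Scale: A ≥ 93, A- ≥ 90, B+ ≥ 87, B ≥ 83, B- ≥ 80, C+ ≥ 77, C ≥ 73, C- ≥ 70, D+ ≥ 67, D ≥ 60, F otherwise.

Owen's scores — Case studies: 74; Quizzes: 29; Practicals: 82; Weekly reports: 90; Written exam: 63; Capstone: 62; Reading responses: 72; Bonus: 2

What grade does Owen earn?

Quizzes score 29 < 40: minimum not met.
Weighted total:
  Case studies 74 × 0.13 = 9.62
  Quizzes 29 × 0.07 = 2.03
  Practicals 82 × 0.29 = 23.78
  Weekly reports 90 × 0.08 = 7.2
  Written exam 63 × 0.06 = 3.78
  Capstone 62 × 0.1 = 6.2
  Reading responses 72 × 0.27 = 19.44
Sum = 72.05
Bonus: 72.05 + 2 = 74.05
Because the Quizzes minimum was not met, the result is F.

F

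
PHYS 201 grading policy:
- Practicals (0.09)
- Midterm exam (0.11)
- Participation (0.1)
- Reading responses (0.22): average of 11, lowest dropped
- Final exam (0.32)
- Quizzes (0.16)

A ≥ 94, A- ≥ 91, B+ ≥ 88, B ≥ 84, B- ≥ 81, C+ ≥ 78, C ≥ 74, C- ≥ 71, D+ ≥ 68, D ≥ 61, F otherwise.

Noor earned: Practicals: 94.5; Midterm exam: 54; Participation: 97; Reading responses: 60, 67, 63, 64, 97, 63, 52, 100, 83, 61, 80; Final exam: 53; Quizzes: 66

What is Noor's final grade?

Reading responses: drop 52 → average of remaining 10 = 738/10 = 73.8
Weighted total:
  Practicals 94.5 × 0.09 = 8.505
  Midterm exam 54 × 0.11 = 5.94
  Participation 97 × 0.1 = 9.7
  Reading responses 73.8 × 0.22 = 16.236
  Final exam 53 × 0.32 = 16.96
  Quizzes 66 × 0.16 = 10.56
Sum = 67.901
67.901 is ≥ 61 and < 68 → D

D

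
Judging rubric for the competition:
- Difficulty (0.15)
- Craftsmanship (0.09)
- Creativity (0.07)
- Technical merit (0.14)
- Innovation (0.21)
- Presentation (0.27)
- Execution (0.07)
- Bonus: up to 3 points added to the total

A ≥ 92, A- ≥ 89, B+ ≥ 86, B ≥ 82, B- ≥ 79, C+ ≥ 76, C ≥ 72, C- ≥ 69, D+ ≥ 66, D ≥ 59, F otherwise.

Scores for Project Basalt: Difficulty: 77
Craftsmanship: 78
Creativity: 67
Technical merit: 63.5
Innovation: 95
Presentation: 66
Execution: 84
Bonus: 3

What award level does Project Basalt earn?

Weighted total:
  Difficulty 77 × 0.15 = 11.55
  Craftsmanship 78 × 0.09 = 7.02
  Creativity 67 × 0.07 = 4.69
  Technical merit 63.5 × 0.14 = 8.89
  Innovation 95 × 0.21 = 19.95
  Presentation 66 × 0.27 = 17.82
  Execution 84 × 0.07 = 5.88
Sum = 75.8
Bonus: 75.8 + 3 = 78.8
78.8 is ≥ 76 and < 79 → C+

C+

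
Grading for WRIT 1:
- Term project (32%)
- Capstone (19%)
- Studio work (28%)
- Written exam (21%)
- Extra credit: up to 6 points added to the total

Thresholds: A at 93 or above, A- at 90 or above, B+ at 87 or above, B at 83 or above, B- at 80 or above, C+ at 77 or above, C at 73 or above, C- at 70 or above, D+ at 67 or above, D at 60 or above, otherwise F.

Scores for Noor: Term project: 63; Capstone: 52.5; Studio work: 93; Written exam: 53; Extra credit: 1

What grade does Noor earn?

D+

Weighted total:
  Term project 63 × 0.32 = 20.16
  Capstone 52.5 × 0.19 = 9.975
  Studio work 93 × 0.28 = 26.04
  Written exam 53 × 0.21 = 11.13
Sum = 67.305
Extra credit: 67.305 + 1 = 68.305
68.305 is ≥ 67 and < 70 → D+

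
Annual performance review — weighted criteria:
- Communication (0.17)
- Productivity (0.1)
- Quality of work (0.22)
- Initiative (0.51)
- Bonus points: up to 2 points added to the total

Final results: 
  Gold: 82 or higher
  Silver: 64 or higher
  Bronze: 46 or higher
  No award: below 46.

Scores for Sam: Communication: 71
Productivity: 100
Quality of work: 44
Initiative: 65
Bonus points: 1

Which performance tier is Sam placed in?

Silver

Weighted total:
  Communication 71 × 0.17 = 12.07
  Productivity 100 × 0.1 = 10
  Quality of work 44 × 0.22 = 9.68
  Initiative 65 × 0.51 = 33.15
Sum = 64.9
Bonus points: 64.9 + 1 = 65.9
65.9 is ≥ 64 and < 82 → Silver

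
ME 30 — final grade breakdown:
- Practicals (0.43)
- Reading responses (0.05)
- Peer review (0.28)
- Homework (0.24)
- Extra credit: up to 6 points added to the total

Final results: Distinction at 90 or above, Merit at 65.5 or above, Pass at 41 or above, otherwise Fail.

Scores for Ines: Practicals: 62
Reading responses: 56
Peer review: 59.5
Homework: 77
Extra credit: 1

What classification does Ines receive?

Merit

Weighted total:
  Practicals 62 × 0.43 = 26.66
  Reading responses 56 × 0.05 = 2.8
  Peer review 59.5 × 0.28 = 16.66
  Homework 77 × 0.24 = 18.48
Sum = 64.6
Extra credit: 64.6 + 1 = 65.6
65.6 is ≥ 65.5 and < 90 → Merit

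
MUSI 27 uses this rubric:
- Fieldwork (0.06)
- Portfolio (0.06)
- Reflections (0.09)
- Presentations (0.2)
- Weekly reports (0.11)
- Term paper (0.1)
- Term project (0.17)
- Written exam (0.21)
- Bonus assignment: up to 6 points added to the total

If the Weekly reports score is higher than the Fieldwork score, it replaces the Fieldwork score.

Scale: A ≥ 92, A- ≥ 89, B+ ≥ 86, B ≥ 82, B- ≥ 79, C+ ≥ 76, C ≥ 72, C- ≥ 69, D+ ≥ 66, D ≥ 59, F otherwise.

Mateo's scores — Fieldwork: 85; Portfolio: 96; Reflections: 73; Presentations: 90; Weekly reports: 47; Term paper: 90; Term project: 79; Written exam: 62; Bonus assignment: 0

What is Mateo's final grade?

Weekly reports (47) ≤ Fieldwork (85), so Fieldwork stays at 85.
Weighted total:
  Fieldwork 85 × 0.06 = 5.1
  Portfolio 96 × 0.06 = 5.76
  Reflections 73 × 0.09 = 6.57
  Presentations 90 × 0.2 = 18
  Weekly reports 47 × 0.11 = 5.17
  Term paper 90 × 0.1 = 9
  Term project 79 × 0.17 = 13.43
  Written exam 62 × 0.21 = 13.02
Sum = 76.05
Bonus assignment: 76.05 + 0 = 76.05
76.05 is ≥ 76 and < 79 → C+

C+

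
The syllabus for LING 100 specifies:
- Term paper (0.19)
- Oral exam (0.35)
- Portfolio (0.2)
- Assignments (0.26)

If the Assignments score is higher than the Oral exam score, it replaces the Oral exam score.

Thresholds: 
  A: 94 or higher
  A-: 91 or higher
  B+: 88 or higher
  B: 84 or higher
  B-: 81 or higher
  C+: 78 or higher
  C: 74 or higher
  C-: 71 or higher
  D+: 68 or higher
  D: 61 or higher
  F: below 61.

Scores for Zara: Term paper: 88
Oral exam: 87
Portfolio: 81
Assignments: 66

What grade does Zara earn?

Assignments (66) ≤ Oral exam (87), so Oral exam stays at 87.
Weighted total:
  Term paper 88 × 0.19 = 16.72
  Oral exam 87 × 0.35 = 30.45
  Portfolio 81 × 0.2 = 16.2
  Assignments 66 × 0.26 = 17.16
Sum = 80.53
80.53 is ≥ 78 and < 81 → C+

C+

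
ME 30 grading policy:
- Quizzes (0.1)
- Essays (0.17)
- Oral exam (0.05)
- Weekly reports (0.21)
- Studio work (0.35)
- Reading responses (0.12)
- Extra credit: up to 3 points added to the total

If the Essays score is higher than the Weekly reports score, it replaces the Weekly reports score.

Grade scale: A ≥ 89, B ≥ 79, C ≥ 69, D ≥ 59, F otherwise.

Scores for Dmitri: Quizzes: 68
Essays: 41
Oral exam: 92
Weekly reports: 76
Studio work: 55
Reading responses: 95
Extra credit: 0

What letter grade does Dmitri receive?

D

Essays (41) ≤ Weekly reports (76), so Weekly reports stays at 76.
Weighted total:
  Quizzes 68 × 0.1 = 6.8
  Essays 41 × 0.17 = 6.97
  Oral exam 92 × 0.05 = 4.6
  Weekly reports 76 × 0.21 = 15.96
  Studio work 55 × 0.35 = 19.25
  Reading responses 95 × 0.12 = 11.4
Sum = 64.98
Extra credit: 64.98 + 0 = 64.98
64.98 is ≥ 59 and < 69 → D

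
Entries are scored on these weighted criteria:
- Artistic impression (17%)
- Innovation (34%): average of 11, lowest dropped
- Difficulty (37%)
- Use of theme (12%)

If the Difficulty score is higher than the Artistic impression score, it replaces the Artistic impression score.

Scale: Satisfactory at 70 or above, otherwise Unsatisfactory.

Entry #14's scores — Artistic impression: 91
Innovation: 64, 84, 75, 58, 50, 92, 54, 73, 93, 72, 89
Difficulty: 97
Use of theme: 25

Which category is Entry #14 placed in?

Innovation: drop 50 → average of remaining 10 = 754/10 = 75.4
Difficulty (97) > Artistic impression (91), so Artistic impression counts as 97.
Weighted total:
  Artistic impression 97 × 0.17 = 16.49
  Innovation 75.4 × 0.34 = 25.636
  Difficulty 97 × 0.37 = 35.89
  Use of theme 25 × 0.12 = 3
Sum = 81.016
81.016 ≥ 70 → Satisfactory

Satisfactory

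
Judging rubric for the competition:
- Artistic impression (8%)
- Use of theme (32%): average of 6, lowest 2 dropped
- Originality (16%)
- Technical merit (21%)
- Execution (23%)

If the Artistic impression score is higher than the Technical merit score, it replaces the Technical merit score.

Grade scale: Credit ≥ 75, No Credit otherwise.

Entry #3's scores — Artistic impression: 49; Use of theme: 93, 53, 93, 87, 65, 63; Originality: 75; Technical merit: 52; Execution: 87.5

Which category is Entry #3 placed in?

No Credit

Use of theme: drop 53, 63 → average of remaining 4 = 338/4 = 84.5
Artistic impression (49) ≤ Technical merit (52), so Technical merit stays at 52.
Weighted total:
  Artistic impression 49 × 0.08 = 3.92
  Use of theme 84.5 × 0.32 = 27.04
  Originality 75 × 0.16 = 12
  Technical merit 52 × 0.21 = 10.92
  Execution 87.5 × 0.23 = 20.125
Sum = 74.005
74.005 < 75 → No Credit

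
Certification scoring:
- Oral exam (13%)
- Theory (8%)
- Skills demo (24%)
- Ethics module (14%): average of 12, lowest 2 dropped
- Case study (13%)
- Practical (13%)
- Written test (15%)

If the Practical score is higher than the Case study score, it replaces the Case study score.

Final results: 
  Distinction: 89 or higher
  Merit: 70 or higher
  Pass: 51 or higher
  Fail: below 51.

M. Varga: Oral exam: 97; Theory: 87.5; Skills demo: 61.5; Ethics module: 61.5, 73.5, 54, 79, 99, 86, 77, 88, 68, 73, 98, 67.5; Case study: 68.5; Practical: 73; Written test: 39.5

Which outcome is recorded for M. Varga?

Ethics module: drop 54, 61.5 → average of remaining 10 = 809/10 = 80.9
Practical (73) > Case study (68.5), so Case study counts as 73.
Weighted total:
  Oral exam 97 × 0.13 = 12.61
  Theory 87.5 × 0.08 = 7
  Skills demo 61.5 × 0.24 = 14.76
  Ethics module 80.9 × 0.14 = 11.326
  Case study 73 × 0.13 = 9.49
  Practical 73 × 0.13 = 9.49
  Written test 39.5 × 0.15 = 5.925
Sum = 70.601
70.601 is ≥ 70 and < 89 → Merit

Merit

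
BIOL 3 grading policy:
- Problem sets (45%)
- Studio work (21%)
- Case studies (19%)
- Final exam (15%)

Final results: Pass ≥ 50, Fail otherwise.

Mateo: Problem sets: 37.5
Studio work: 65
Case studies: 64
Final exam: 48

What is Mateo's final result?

Weighted total:
  Problem sets 37.5 × 0.45 = 16.875
  Studio work 65 × 0.21 = 13.65
  Case studies 64 × 0.19 = 12.16
  Final exam 48 × 0.15 = 7.2
Sum = 49.885
49.885 < 50 → Fail

Fail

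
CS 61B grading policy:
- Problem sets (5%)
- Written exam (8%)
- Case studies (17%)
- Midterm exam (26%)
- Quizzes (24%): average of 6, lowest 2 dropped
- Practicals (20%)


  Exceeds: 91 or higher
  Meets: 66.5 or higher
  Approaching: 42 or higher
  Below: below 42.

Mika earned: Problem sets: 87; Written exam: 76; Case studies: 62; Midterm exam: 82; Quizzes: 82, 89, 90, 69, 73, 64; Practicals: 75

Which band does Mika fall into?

Quizzes: drop 64, 69 → average of remaining 4 = 334/4 = 83.5
Weighted total:
  Problem sets 87 × 0.05 = 4.35
  Written exam 76 × 0.08 = 6.08
  Case studies 62 × 0.17 = 10.54
  Midterm exam 82 × 0.26 = 21.32
  Quizzes 83.5 × 0.24 = 20.04
  Practicals 75 × 0.2 = 15
Sum = 77.33
77.33 is ≥ 66.5 and < 91 → Meets

Meets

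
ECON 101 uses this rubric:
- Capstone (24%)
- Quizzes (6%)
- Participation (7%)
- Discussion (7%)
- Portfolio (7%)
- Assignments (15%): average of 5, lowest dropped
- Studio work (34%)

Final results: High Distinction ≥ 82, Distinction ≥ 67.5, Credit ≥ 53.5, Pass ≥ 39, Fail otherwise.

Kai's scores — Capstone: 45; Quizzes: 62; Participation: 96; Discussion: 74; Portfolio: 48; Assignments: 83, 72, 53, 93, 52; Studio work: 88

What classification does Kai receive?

Assignments: drop 52 → average of remaining 4 = 301/4 = 75.25
Weighted total:
  Capstone 45 × 0.24 = 10.8
  Quizzes 62 × 0.06 = 3.72
  Participation 96 × 0.07 = 6.72
  Discussion 74 × 0.07 = 5.18
  Portfolio 48 × 0.07 = 3.36
  Assignments 75.25 × 0.15 = 11.2875
  Studio work 88 × 0.34 = 29.92
Sum = 70.9875
70.9875 is ≥ 67.5 and < 82 → Distinction

Distinction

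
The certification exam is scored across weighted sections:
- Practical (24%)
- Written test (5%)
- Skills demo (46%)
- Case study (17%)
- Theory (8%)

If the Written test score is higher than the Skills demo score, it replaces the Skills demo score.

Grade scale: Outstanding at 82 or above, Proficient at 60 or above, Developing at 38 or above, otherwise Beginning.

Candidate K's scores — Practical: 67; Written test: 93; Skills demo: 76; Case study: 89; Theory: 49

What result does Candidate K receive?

Outstanding

Written test (93) > Skills demo (76), so Skills demo counts as 93.
Weighted total:
  Practical 67 × 0.24 = 16.08
  Written test 93 × 0.05 = 4.65
  Skills demo 93 × 0.46 = 42.78
  Case study 89 × 0.17 = 15.13
  Theory 49 × 0.08 = 3.92
Sum = 82.56
82.56 ≥ 82 → Outstanding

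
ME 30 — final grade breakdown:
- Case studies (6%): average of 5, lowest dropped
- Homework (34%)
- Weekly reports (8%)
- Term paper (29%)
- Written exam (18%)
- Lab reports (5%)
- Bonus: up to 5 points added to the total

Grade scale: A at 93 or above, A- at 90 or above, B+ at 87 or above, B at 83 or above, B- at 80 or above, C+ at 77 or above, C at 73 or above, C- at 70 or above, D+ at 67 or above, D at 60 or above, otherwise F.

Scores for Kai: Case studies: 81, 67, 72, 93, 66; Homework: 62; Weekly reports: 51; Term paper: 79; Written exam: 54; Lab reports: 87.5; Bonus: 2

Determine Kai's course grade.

D+

Case studies: drop 66 → average of remaining 4 = 313/4 = 78.25
Weighted total:
  Case studies 78.25 × 0.06 = 4.695
  Homework 62 × 0.34 = 21.08
  Weekly reports 51 × 0.08 = 4.08
  Term paper 79 × 0.29 = 22.91
  Written exam 54 × 0.18 = 9.72
  Lab reports 87.5 × 0.05 = 4.375
Sum = 66.86
Bonus: 66.86 + 2 = 68.86
68.86 is ≥ 67 and < 70 → D+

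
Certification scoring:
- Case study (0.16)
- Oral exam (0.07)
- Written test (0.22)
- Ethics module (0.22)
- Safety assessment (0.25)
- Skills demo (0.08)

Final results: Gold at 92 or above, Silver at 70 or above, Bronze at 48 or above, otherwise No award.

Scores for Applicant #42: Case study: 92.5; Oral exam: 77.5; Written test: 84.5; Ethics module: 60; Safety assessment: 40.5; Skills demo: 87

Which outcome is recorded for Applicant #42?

Weighted total:
  Case study 92.5 × 0.16 = 14.8
  Oral exam 77.5 × 0.07 = 5.425
  Written test 84.5 × 0.22 = 18.59
  Ethics module 60 × 0.22 = 13.2
  Safety assessment 40.5 × 0.25 = 10.125
  Skills demo 87 × 0.08 = 6.96
Sum = 69.1
69.1 is ≥ 48 and < 70 → Bronze

Bronze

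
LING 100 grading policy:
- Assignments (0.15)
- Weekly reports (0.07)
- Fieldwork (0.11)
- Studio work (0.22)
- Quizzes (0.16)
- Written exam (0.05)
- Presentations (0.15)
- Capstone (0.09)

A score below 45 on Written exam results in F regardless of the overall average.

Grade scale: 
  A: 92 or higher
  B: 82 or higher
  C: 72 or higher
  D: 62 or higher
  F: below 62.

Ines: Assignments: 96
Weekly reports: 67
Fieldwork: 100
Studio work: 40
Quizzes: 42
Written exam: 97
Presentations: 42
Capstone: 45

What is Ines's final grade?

Written exam score 97 ≥ 45: minimum met.
Weighted total:
  Assignments 96 × 0.15 = 14.4
  Weekly reports 67 × 0.07 = 4.69
  Fieldwork 100 × 0.11 = 11
  Studio work 40 × 0.22 = 8.8
  Quizzes 42 × 0.16 = 6.72
  Written exam 97 × 0.05 = 4.85
  Presentations 42 × 0.15 = 6.3
  Capstone 45 × 0.09 = 4.05
Sum = 60.81
60.81 < 62 → F

F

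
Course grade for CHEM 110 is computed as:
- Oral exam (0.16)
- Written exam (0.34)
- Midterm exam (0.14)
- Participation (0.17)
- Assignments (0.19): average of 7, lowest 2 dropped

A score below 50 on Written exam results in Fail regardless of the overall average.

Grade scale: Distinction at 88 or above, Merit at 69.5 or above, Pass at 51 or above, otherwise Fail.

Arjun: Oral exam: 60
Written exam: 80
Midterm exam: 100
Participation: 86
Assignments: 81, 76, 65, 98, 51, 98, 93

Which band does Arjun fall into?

Assignments: drop 51, 65 → average of remaining 5 = 446/5 = 89.2
Written exam score 80 ≥ 50: minimum met.
Weighted total:
  Oral exam 60 × 0.16 = 9.6
  Written exam 80 × 0.34 = 27.2
  Midterm exam 100 × 0.14 = 14
  Participation 86 × 0.17 = 14.62
  Assignments 89.2 × 0.19 = 16.948
Sum = 82.368
82.368 is ≥ 69.5 and < 88 → Merit

Merit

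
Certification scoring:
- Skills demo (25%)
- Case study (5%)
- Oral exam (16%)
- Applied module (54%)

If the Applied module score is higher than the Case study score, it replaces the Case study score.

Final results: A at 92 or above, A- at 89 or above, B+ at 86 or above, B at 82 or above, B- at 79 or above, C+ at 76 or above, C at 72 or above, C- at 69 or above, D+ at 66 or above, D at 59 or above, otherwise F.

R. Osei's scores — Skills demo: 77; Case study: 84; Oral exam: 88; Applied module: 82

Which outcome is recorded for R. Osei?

B-

Applied module (82) ≤ Case study (84), so Case study stays at 84.
Weighted total:
  Skills demo 77 × 0.25 = 19.25
  Case study 84 × 0.05 = 4.2
  Oral exam 88 × 0.16 = 14.08
  Applied module 82 × 0.54 = 44.28
Sum = 81.81
81.81 is ≥ 79 and < 82 → B-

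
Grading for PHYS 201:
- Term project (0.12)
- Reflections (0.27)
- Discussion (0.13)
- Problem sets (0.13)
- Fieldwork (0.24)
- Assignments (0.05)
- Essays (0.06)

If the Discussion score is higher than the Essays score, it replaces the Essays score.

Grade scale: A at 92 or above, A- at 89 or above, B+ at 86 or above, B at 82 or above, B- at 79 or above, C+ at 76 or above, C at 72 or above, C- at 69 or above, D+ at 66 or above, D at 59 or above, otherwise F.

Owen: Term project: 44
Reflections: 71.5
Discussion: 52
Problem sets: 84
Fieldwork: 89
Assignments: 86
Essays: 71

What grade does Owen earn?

Discussion (52) ≤ Essays (71), so Essays stays at 71.
Weighted total:
  Term project 44 × 0.12 = 5.28
  Reflections 71.5 × 0.27 = 19.305
  Discussion 52 × 0.13 = 6.76
  Problem sets 84 × 0.13 = 10.92
  Fieldwork 89 × 0.24 = 21.36
  Assignments 86 × 0.05 = 4.3
  Essays 71 × 0.06 = 4.26
Sum = 72.185
72.185 is ≥ 72 and < 76 → C

C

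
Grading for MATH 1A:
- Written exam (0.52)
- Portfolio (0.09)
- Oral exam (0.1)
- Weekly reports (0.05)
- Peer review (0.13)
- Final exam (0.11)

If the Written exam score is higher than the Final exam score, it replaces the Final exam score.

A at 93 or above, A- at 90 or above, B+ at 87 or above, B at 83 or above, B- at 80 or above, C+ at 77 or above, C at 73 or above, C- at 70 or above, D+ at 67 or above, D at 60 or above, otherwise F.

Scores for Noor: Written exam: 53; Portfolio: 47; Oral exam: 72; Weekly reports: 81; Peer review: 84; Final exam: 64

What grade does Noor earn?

Written exam (53) ≤ Final exam (64), so Final exam stays at 64.
Weighted total:
  Written exam 53 × 0.52 = 27.56
  Portfolio 47 × 0.09 = 4.23
  Oral exam 72 × 0.1 = 7.2
  Weekly reports 81 × 0.05 = 4.05
  Peer review 84 × 0.13 = 10.92
  Final exam 64 × 0.11 = 7.04
Sum = 61
61 is ≥ 60 and < 67 → D

D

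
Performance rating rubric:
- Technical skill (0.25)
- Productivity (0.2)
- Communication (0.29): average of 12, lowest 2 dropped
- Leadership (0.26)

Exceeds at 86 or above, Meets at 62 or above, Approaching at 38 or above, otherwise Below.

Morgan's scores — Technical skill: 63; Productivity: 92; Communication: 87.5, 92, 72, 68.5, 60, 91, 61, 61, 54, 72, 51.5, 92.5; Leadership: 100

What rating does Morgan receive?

Meets

Communication: drop 51.5, 54 → average of remaining 10 = 757.5/10 = 75.75
Weighted total:
  Technical skill 63 × 0.25 = 15.75
  Productivity 92 × 0.2 = 18.4
  Communication 75.75 × 0.29 = 21.9675
  Leadership 100 × 0.26 = 26
Sum = 82.1175
82.1175 is ≥ 62 and < 86 → Meets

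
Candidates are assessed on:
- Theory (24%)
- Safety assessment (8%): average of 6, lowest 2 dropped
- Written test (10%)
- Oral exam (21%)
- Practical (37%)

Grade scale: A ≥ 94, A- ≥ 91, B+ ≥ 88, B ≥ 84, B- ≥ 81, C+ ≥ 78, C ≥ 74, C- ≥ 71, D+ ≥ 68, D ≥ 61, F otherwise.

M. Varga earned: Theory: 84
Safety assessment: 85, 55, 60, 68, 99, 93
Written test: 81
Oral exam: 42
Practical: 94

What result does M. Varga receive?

C+

Safety assessment: drop 55, 60 → average of remaining 4 = 345/4 = 86.25
Weighted total:
  Theory 84 × 0.24 = 20.16
  Safety assessment 86.25 × 0.08 = 6.9
  Written test 81 × 0.1 = 8.1
  Oral exam 42 × 0.21 = 8.82
  Practical 94 × 0.37 = 34.78
Sum = 78.76
78.76 is ≥ 78 and < 81 → C+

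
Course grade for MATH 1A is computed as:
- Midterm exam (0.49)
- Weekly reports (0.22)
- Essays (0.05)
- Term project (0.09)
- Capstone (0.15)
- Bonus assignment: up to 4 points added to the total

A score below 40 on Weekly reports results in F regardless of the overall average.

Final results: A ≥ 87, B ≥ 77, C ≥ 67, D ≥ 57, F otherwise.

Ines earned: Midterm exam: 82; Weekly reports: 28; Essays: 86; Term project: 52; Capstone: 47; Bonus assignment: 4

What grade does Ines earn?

F

Weekly reports score 28 < 40: minimum not met.
Weighted total:
  Midterm exam 82 × 0.49 = 40.18
  Weekly reports 28 × 0.22 = 6.16
  Essays 86 × 0.05 = 4.3
  Term project 52 × 0.09 = 4.68
  Capstone 47 × 0.15 = 7.05
Sum = 62.37
Bonus assignment: 62.37 + 4 = 66.37
Because the Weekly reports minimum was not met, the result is F.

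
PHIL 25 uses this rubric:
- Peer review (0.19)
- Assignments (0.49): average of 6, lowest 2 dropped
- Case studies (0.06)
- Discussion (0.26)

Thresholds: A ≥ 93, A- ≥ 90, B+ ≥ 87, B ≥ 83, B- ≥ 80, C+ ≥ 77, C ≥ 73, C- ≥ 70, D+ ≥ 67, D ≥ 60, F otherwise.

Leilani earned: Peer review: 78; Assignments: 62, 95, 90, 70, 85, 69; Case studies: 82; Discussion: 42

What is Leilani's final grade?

Assignments: drop 62, 69 → average of remaining 4 = 340/4 = 85
Weighted total:
  Peer review 78 × 0.19 = 14.82
  Assignments 85 × 0.49 = 41.65
  Case studies 82 × 0.06 = 4.92
  Discussion 42 × 0.26 = 10.92
Sum = 72.31
72.31 is ≥ 70 and < 73 → C-

C-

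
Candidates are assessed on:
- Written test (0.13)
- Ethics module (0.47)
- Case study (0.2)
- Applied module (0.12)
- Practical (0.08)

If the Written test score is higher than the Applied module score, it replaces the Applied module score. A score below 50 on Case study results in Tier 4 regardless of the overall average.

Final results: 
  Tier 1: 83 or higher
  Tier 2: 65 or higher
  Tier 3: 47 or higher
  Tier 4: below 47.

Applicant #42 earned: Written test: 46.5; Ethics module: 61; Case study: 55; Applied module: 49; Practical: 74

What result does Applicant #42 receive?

Written test (46.5) ≤ Applied module (49), so Applied module stays at 49.
Case study score 55 ≥ 50: minimum met.
Weighted total:
  Written test 46.5 × 0.13 = 6.045
  Ethics module 61 × 0.47 = 28.67
  Case study 55 × 0.2 = 11
  Applied module 49 × 0.12 = 5.88
  Practical 74 × 0.08 = 5.92
Sum = 57.515
57.515 is ≥ 47 and < 65 → Tier 3

Tier 3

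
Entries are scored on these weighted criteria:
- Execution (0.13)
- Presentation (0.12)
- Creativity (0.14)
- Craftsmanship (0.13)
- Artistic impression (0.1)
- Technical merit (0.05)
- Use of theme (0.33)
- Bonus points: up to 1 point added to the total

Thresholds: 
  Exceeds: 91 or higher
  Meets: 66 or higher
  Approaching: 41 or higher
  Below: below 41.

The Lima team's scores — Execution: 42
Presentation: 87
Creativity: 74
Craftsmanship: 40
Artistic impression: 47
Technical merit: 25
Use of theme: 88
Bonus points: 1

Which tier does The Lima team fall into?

Weighted total:
  Execution 42 × 0.13 = 5.46
  Presentation 87 × 0.12 = 10.44
  Creativity 74 × 0.14 = 10.36
  Craftsmanship 40 × 0.13 = 5.2
  Artistic impression 47 × 0.1 = 4.7
  Technical merit 25 × 0.05 = 1.25
  Use of theme 88 × 0.33 = 29.04
Sum = 66.45
Bonus points: 66.45 + 1 = 67.45
67.45 is ≥ 66 and < 91 → Meets

Meets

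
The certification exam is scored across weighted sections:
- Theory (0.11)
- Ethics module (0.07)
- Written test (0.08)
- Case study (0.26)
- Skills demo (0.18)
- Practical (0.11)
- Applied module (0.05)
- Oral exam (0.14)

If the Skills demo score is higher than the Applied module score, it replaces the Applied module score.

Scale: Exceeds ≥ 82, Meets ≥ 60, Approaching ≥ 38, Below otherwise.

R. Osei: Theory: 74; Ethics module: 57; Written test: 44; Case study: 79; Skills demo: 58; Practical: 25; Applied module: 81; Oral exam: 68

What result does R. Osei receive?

Skills demo (58) ≤ Applied module (81), so Applied module stays at 81.
Weighted total:
  Theory 74 × 0.11 = 8.14
  Ethics module 57 × 0.07 = 3.99
  Written test 44 × 0.08 = 3.52
  Case study 79 × 0.26 = 20.54
  Skills demo 58 × 0.18 = 10.44
  Practical 25 × 0.11 = 2.75
  Applied module 81 × 0.05 = 4.05
  Oral exam 68 × 0.14 = 9.52
Sum = 62.95
62.95 is ≥ 60 and < 82 → Meets

Meets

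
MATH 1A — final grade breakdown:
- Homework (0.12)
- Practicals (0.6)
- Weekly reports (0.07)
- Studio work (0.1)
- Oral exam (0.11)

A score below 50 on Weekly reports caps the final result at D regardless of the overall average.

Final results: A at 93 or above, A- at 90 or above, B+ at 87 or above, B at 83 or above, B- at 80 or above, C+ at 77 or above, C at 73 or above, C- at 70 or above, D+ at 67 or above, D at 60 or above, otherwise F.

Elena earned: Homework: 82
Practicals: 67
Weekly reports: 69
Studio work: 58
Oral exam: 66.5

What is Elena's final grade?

D+

Weekly reports score 69 ≥ 50: minimum met.
Weighted total:
  Homework 82 × 0.12 = 9.84
  Practicals 67 × 0.6 = 40.2
  Weekly reports 69 × 0.07 = 4.83
  Studio work 58 × 0.1 = 5.8
  Oral exam 66.5 × 0.11 = 7.315
Sum = 67.985
67.985 is ≥ 67 and < 70 → D+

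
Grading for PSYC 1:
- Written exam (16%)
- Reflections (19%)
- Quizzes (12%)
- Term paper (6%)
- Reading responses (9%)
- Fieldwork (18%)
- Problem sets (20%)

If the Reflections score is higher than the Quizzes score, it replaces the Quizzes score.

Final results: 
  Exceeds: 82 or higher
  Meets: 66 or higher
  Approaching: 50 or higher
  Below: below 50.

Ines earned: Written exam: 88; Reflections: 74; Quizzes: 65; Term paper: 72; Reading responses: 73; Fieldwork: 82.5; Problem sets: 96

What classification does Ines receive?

Meets

Reflections (74) > Quizzes (65), so Quizzes counts as 74.
Weighted total:
  Written exam 88 × 0.16 = 14.08
  Reflections 74 × 0.19 = 14.06
  Quizzes 74 × 0.12 = 8.88
  Term paper 72 × 0.06 = 4.32
  Reading responses 73 × 0.09 = 6.57
  Fieldwork 82.5 × 0.18 = 14.85
  Problem sets 96 × 0.2 = 19.2
Sum = 81.96
81.96 is ≥ 66 and < 82 → Meets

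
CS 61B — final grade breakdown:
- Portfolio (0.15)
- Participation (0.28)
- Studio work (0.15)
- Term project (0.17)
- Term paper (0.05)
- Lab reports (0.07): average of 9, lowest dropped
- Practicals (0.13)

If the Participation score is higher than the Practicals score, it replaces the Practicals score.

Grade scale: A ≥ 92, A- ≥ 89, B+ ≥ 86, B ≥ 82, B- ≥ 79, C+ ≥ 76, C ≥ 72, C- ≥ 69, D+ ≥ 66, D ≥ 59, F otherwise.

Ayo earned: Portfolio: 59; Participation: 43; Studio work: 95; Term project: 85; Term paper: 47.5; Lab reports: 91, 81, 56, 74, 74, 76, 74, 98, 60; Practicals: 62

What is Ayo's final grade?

Lab reports: drop 56 → average of remaining 8 = 628/8 = 78.5
Participation (43) ≤ Practicals (62), so Practicals stays at 62.
Weighted total:
  Portfolio 59 × 0.15 = 8.85
  Participation 43 × 0.28 = 12.04
  Studio work 95 × 0.15 = 14.25
  Term project 85 × 0.17 = 14.45
  Term paper 47.5 × 0.05 = 2.375
  Lab reports 78.5 × 0.07 = 5.495
  Practicals 62 × 0.13 = 8.06
Sum = 65.52
65.52 is ≥ 59 and < 66 → D

D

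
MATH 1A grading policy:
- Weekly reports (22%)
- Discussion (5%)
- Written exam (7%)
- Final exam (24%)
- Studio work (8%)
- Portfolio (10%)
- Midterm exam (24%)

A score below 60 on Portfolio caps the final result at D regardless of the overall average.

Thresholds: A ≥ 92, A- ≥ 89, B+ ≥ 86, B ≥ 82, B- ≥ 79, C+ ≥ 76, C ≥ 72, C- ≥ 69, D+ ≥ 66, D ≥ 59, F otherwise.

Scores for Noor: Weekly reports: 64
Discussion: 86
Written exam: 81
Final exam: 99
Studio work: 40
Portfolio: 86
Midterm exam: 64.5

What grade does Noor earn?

C

Portfolio score 86 ≥ 60: minimum met.
Weighted total:
  Weekly reports 64 × 0.22 = 14.08
  Discussion 86 × 0.05 = 4.3
  Written exam 81 × 0.07 = 5.67
  Final exam 99 × 0.24 = 23.76
  Studio work 40 × 0.08 = 3.2
  Portfolio 86 × 0.1 = 8.6
  Midterm exam 64.5 × 0.24 = 15.48
Sum = 75.09
75.09 is ≥ 72 and < 76 → C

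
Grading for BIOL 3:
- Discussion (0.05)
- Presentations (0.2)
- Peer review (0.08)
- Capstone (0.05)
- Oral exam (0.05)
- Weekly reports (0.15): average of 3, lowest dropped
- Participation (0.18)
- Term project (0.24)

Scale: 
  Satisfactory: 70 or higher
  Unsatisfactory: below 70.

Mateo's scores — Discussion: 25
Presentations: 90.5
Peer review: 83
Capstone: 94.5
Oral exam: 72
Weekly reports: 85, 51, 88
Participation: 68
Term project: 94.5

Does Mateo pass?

Satisfactory

Weekly reports: drop 51 → average of remaining 2 = 173/2 = 86.5
Weighted total:
  Discussion 25 × 0.05 = 1.25
  Presentations 90.5 × 0.2 = 18.1
  Peer review 83 × 0.08 = 6.64
  Capstone 94.5 × 0.05 = 4.725
  Oral exam 72 × 0.05 = 3.6
  Weekly reports 86.5 × 0.15 = 12.975
  Participation 68 × 0.18 = 12.24
  Term project 94.5 × 0.24 = 22.68
Sum = 82.21
82.21 ≥ 70 → Satisfactory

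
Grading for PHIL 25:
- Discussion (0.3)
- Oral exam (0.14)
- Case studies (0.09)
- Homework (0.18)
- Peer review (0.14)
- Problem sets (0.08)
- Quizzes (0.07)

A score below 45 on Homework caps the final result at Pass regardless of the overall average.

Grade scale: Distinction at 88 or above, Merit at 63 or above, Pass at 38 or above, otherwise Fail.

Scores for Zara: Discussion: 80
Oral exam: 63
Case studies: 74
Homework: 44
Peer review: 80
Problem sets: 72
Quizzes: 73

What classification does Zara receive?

Homework score 44 < 45: minimum not met.
Weighted total:
  Discussion 80 × 0.3 = 24
  Oral exam 63 × 0.14 = 8.82
  Case studies 74 × 0.09 = 6.66
  Homework 44 × 0.18 = 7.92
  Peer review 80 × 0.14 = 11.2
  Problem sets 72 × 0.08 = 5.76
  Quizzes 73 × 0.07 = 5.11
Sum = 69.47
69.47 would be Merit; cap at Pass applies → Pass.

Pass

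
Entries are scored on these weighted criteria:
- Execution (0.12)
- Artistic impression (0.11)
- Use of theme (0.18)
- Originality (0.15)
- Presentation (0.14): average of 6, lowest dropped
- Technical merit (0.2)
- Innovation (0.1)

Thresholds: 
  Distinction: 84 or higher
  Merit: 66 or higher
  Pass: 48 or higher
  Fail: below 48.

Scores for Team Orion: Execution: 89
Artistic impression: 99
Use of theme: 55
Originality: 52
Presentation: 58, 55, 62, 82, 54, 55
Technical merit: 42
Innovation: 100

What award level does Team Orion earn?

Merit

Presentation: drop 54 → average of remaining 5 = 312/5 = 62.4
Weighted total:
  Execution 89 × 0.12 = 10.68
  Artistic impression 99 × 0.11 = 10.89
  Use of theme 55 × 0.18 = 9.9
  Originality 52 × 0.15 = 7.8
  Presentation 62.4 × 0.14 = 8.736
  Technical merit 42 × 0.2 = 8.4
  Innovation 100 × 0.1 = 10
Sum = 66.406
66.406 is ≥ 66 and < 84 → Merit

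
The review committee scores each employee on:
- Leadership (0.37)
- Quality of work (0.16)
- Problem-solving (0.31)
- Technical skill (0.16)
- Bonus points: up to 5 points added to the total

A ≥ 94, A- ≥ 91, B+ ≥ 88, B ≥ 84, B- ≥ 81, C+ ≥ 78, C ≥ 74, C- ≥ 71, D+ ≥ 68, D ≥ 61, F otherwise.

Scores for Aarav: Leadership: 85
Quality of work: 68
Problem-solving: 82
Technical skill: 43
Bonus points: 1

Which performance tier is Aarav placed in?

C

Weighted total:
  Leadership 85 × 0.37 = 31.45
  Quality of work 68 × 0.16 = 10.88
  Problem-solving 82 × 0.31 = 25.42
  Technical skill 43 × 0.16 = 6.88
Sum = 74.63
Bonus points: 74.63 + 1 = 75.63
75.63 is ≥ 74 and < 78 → C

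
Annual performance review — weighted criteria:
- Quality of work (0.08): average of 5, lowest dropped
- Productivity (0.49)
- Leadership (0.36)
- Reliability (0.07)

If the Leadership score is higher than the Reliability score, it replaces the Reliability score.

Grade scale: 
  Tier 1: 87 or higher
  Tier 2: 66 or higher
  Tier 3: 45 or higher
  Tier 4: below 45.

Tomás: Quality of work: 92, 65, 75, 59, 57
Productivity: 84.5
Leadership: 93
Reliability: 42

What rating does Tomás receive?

Tier 1

Quality of work: drop 57 → average of remaining 4 = 291/4 = 72.75
Leadership (93) > Reliability (42), so Reliability counts as 93.
Weighted total:
  Quality of work 72.75 × 0.08 = 5.82
  Productivity 84.5 × 0.49 = 41.405
  Leadership 93 × 0.36 = 33.48
  Reliability 93 × 0.07 = 6.51
Sum = 87.215
87.215 ≥ 87 → Tier 1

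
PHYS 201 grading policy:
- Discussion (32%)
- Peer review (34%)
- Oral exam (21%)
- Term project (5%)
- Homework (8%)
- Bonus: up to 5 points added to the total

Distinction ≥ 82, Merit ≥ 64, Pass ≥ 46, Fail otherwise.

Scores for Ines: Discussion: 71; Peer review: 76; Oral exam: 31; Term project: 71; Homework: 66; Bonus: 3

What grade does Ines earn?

Merit

Weighted total:
  Discussion 71 × 0.32 = 22.72
  Peer review 76 × 0.34 = 25.84
  Oral exam 31 × 0.21 = 6.51
  Term project 71 × 0.05 = 3.55
  Homework 66 × 0.08 = 5.28
Sum = 63.9
Bonus: 63.9 + 3 = 66.9
66.9 is ≥ 64 and < 82 → Merit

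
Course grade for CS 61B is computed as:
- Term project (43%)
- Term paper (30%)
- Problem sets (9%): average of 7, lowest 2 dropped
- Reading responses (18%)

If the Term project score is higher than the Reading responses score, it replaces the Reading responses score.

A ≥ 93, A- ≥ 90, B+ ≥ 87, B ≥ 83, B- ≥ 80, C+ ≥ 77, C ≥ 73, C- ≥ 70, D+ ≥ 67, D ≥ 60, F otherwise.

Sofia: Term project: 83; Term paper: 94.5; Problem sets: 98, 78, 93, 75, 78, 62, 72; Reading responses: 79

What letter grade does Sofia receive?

Problem sets: drop 62, 72 → average of remaining 5 = 422/5 = 84.4
Term project (83) > Reading responses (79), so Reading responses counts as 83.
Weighted total:
  Term project 83 × 0.43 = 35.69
  Term paper 94.5 × 0.3 = 28.35
  Problem sets 84.4 × 0.09 = 7.596
  Reading responses 83 × 0.18 = 14.94
Sum = 86.576
86.576 is ≥ 83 and < 87 → B

B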